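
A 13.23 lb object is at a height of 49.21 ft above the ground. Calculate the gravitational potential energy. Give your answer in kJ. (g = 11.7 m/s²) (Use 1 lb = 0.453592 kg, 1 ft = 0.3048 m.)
Convert to SI: m = 6.00102 kg, h = 14.9992 m
PE = mgh = (6.00102)(11.7)(14.9992) = 1053.12 J = 1.053 kJ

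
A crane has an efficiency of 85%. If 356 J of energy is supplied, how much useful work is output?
W_out = η·W_in = 0.85·356 = 302.6 J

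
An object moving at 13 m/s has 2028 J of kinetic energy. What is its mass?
m = 2·KE/v² = 2·2028/(13)² = 24.0 kg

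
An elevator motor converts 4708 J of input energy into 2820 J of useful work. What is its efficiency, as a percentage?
η = W_out/W_in = 2820/4708 = 59.9%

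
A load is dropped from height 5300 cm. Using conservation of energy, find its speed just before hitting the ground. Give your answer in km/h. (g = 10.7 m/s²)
Convert to SI: h = 53.0 m
mgh = ½mv² ⇒ v = √(2gh) = √(2·10.7·53.0) = 33.6779 m/s = 121.2 km/h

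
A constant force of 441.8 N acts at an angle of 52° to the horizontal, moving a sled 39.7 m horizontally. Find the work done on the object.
W = F·d·cosθ = (441.8)(39.7)cos(52°) = 10800 J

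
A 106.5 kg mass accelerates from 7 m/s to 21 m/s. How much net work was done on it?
W = ΔKE = ½m(v₂² − v₁²) = ½(106.5)(21² − 7²) = 20874.0 J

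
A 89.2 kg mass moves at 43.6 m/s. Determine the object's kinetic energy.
KE = ½mv² = ½(89.2)(43.6)² = 84780 J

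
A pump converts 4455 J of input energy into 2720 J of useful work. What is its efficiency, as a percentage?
η = W_out/W_in = 2720/4455 = 61.05%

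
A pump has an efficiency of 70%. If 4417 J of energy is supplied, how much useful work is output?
W_out = η·W_in = 0.7·4417 = 3091.9 J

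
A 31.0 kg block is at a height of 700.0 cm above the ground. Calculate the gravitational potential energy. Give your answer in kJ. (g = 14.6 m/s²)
Convert to SI: m = 31.0 kg, h = 7.0 m
PE = mgh = (31.0)(14.6)(7.0) = 3168.2 J = 3.168 kJ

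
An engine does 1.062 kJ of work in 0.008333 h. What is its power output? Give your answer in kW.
Convert to SI: W = 1062.0 J, t = 29.9988 s
P = W/t = 1062.0/29.9988 = 35.4014 W = 0.0354 kW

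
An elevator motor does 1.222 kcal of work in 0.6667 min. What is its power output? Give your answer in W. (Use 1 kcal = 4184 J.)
Convert to SI: W = 5112.85 J, t = 40.002 s
P = W/t = 5112.85/40.002 = 127.8 W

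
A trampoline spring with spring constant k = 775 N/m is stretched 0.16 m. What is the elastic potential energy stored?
PE = ½kx² = ½(775)(0.16)² = 9.92 J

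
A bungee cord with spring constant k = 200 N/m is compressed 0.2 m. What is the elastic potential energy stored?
PE = ½kx² = ½(200)(0.2)² = 4.0 J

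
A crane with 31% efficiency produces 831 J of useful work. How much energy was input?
W_in = W_out/η = 831/0.31 = 2681 J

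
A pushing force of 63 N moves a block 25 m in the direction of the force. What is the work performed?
W = F·d = (63)(25) = 1575 J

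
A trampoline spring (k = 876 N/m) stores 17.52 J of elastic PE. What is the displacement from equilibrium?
x = √(2·PE/k) = √(2·17.52/876) = 0.2 m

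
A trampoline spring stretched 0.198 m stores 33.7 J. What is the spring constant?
k = 2·PE/x² = 2·33.7/(0.198)² = 1719 N/m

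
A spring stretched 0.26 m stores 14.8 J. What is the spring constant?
k = 2·PE/x² = 2·14.8/(0.26)² = 437.9 N/m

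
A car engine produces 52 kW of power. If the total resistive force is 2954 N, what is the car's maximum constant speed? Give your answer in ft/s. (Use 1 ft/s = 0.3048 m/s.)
P = Fv ⇒ v = P/F = 52000 W/2954.0 N = 17.6032 m/s = 57.75 ft/s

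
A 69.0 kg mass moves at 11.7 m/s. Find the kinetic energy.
KE = ½mv² = ½(69.0)(11.7)² = 4723 J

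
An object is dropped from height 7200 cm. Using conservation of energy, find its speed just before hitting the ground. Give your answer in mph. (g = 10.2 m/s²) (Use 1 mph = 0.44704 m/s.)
Convert to SI: h = 72.0 m
mgh = ½mv² ⇒ v = √(2gh) = √(2·10.2·72.0) = 38.3249 m/s = 85.73 mph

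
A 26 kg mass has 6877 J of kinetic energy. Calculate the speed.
v = √(2·KE/m) = √(2·6877/26) = 23.0 m/s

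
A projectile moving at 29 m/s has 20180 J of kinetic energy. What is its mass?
m = 2·KE/v² = 2·20180/(29)² = 47.99 kg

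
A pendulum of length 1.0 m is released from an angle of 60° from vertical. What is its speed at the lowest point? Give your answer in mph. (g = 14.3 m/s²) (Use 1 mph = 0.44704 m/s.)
h = L(1 − cosθ) = 1.0(1 − cos60°) = 0.5 m
v = √(2gh) = √(2·14.3·0.5) = 3.78153 m/s = 8.459 mph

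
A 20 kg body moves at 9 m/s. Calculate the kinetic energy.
KE = ½mv² = ½(20)(9)² = 810.0 J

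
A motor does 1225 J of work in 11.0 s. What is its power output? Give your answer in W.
P = W/t = 1225.0/11.0 = 111.4 W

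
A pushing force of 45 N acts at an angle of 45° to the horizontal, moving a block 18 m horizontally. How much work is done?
W = F·d·cosθ = (45)(18)cos(45°) = 572.8 J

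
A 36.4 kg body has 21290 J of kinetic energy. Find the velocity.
v = √(2·KE/m) = √(2·21290/36.4) = 34.2 m/s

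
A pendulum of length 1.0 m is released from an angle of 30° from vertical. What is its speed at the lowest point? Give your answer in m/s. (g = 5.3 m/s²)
h = L(1 − cosθ) = 1.0(1 − cos30°) = 0.133975 m
v = √(2gh) = √(2·5.3·0.133975) = 1.192 m/s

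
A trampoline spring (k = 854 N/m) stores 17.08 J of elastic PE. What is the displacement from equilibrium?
x = √(2·PE/k) = √(2·17.08/854) = 0.2 m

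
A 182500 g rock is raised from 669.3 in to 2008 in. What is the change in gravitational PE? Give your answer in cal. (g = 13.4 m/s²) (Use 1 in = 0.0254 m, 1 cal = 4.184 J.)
Convert to SI: m = 182.5 kg, Δh = 34.003 m
ΔPE = mgΔh = (182.5)(13.4)(34.003) = 83154.3 J = 19870 cal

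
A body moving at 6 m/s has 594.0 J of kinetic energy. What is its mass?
m = 2·KE/v² = 2·594.0/(6)² = 33.0 kg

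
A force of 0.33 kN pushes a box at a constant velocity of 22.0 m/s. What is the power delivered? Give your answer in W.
Convert to SI: F = 330.0 N, v = 22.0 m/s
P = Fv = (330.0)(22.0) = 7260 W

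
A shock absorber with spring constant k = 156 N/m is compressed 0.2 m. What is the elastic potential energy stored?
PE = ½kx² = ½(156)(0.2)² = 3.12 J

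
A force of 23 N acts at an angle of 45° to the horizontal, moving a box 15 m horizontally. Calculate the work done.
W = F·d·cosθ = (23)(15)cos(45°) = 244.0 J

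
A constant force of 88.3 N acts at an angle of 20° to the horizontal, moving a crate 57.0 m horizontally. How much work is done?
W = F·d·cosθ = (88.3)(57.0)cos(20°) = 4730 J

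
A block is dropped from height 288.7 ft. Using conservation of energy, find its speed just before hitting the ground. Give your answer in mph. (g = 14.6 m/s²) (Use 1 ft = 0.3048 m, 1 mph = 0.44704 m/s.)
Convert to SI: h = 87.9958 m
mgh = ½mv² ⇒ v = √(2gh) = √(2·14.6·87.9958) = 50.69 m/s = 113.4 mph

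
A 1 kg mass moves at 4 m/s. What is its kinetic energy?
KE = ½mv² = ½(1)(4)² = 8.0 J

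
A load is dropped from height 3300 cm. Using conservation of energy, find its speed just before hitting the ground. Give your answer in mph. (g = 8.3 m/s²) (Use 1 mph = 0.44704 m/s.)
Convert to SI: h = 33.0 m
mgh = ½mv² ⇒ v = √(2gh) = √(2·8.3·33.0) = 23.4051 m/s = 52.36 mph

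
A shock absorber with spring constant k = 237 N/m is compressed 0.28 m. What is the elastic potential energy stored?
PE = ½kx² = ½(237)(0.28)² = 9.29 J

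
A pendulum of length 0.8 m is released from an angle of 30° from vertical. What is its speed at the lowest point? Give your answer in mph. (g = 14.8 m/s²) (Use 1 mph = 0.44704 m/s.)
h = L(1 − cosθ) = 0.8(1 − cos30°) = 0.10718 m
v = √(2gh) = √(2·14.8·0.10718) = 1.78116 m/s = 3.984 mph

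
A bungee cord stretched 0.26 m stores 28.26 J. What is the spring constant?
k = 2·PE/x² = 2·28.26/(0.26)² = 836.1 N/m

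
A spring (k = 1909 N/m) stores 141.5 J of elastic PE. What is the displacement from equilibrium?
x = √(2·PE/k) = √(2·141.5/1909) = 0.385 m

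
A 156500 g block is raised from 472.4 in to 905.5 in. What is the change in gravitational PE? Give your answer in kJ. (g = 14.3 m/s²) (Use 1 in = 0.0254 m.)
Convert to SI: m = 156.5 kg, Δh = 11.0007 m
ΔPE = mgΔh = (156.5)(14.3)(11.0007) = 24619.1 J = 24.62 kJ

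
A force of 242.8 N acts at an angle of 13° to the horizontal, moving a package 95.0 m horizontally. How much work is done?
W = F·d·cosθ = (242.8)(95.0)cos(13°) = 22470 J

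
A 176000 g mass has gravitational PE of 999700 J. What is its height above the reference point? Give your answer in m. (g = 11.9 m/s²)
Convert to SI: m = 176.0 kg, PE = 999700 J
h = PE/(mg) = 999700/(176.0·11.9) = 477.3 m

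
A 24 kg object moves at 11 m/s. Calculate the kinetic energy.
KE = ½mv² = ½(24)(11)² = 1452.0 J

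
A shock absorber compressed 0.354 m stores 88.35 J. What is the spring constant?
k = 2·PE/x² = 2·88.35/(0.354)² = 1410 N/m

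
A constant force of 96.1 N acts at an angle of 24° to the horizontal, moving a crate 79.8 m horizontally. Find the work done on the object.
W = F·d·cosθ = (96.1)(79.8)cos(24°) = 7006 J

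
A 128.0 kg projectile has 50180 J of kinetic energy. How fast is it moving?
v = √(2·KE/m) = √(2·50180/128.0) = 28.0 m/s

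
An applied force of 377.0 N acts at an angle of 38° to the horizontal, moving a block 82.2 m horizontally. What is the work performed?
W = F·d·cosθ = (377.0)(82.2)cos(38°) = 24420 J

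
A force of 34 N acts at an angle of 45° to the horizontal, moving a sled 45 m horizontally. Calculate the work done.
W = F·d·cosθ = (34)(45)cos(45°) = 1082 J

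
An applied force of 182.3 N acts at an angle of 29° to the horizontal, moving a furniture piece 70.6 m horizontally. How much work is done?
W = F·d·cosθ = (182.3)(70.6)cos(29°) = 11260 J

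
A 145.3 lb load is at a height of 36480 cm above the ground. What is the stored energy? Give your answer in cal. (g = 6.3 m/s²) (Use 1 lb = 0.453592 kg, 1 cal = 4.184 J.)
Convert to SI: m = 65.9069 kg, h = 364.8 m
PE = mgh = (65.9069)(6.3)(364.8) = 151470 J = 36200 cal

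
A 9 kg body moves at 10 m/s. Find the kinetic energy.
KE = ½mv² = ½(9)(10)² = 450.0 J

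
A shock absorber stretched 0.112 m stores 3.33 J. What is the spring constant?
k = 2·PE/x² = 2·3.33/(0.112)² = 530.9 N/m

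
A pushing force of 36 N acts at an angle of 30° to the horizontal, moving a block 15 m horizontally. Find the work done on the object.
W = F·d·cosθ = (36)(15)cos(30°) = 467.7 J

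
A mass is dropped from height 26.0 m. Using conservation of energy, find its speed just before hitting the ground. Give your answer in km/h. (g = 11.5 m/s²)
mgh = ½mv² ⇒ v = √(2gh) = √(2·11.5·26.0) = 24.454 m/s = 88.03 km/h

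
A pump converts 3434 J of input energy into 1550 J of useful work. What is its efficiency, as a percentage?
η = W_out/W_in = 1550/3434 = 45.14%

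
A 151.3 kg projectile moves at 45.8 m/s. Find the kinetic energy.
KE = ½mv² = ½(151.3)(45.8)² = 158700 J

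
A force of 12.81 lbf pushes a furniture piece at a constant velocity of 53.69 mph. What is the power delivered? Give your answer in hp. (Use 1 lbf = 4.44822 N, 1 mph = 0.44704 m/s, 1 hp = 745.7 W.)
Convert to SI: F = 56.9817 N, v = 24.0016 m/s
P = Fv = (56.9817)(24.0016) = 1367.65 W = 1.834 hp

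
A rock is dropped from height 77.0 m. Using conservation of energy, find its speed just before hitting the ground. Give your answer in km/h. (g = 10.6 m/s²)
mgh = ½mv² ⇒ v = √(2gh) = √(2·10.6·77.0) = 40.403 m/s = 145.5 km/h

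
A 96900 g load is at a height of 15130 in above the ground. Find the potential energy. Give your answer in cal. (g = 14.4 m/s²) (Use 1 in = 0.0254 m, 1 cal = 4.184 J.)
Convert to SI: m = 96.9 kg, h = 384.302 m
PE = mgh = (96.9)(14.4)(384.302) = 536240 J = 128200 cal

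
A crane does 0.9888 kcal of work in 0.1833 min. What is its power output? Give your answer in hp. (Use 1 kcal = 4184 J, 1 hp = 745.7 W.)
Convert to SI: W = 4137.14 J, t = 10.998 s
P = W/t = 4137.14/10.998 = 376.172 W = 0.5045 hp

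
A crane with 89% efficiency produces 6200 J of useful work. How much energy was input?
W_in = W_out/η = 6200/0.89 = 6966 J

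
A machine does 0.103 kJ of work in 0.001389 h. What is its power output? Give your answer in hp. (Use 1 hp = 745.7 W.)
Convert to SI: W = 103.0 J, t = 5.0004 s
P = W/t = 103.0/5.0004 = 20.5984 W = 0.02762 hp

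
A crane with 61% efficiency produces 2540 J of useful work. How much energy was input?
W_in = W_out/η = 2540/0.61 = 4164 J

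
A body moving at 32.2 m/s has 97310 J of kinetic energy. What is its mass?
m = 2·KE/v² = 2·97310/(32.2)² = 187.7 kg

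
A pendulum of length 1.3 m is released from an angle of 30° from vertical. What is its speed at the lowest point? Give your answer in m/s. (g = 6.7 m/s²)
h = L(1 − cosθ) = 1.3(1 − cos30°) = 0.174167 m
v = √(2gh) = √(2·6.7·0.174167) = 1.528 m/s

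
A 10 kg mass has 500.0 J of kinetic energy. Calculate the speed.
v = √(2·KE/m) = √(2·500.0/10) = 10.0 m/s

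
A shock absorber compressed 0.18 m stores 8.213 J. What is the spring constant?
k = 2·PE/x² = 2·8.213/(0.18)² = 507.0 N/m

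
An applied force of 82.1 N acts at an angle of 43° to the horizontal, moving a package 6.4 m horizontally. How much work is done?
W = F·d·cosθ = (82.1)(6.4)cos(43°) = 384.3 J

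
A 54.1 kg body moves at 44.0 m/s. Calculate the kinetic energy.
KE = ½mv² = ½(54.1)(44.0)² = 52370 J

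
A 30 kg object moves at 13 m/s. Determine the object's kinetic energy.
KE = ½mv² = ½(30)(13)² = 2535.0 J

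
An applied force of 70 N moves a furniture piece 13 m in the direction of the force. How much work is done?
W = F·d = (70)(13) = 910.0 J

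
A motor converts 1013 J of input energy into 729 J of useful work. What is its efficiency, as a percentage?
η = W_out/W_in = 729/1013 = 71.96%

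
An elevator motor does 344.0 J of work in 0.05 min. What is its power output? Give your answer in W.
Convert to SI: W = 344.0 J, t = 3.0 s
P = W/t = 344.0/3.0 = 114.7 W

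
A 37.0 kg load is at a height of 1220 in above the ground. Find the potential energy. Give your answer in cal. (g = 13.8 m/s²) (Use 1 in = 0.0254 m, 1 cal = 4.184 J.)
Convert to SI: m = 37.0 kg, h = 30.988 m
PE = mgh = (37.0)(13.8)(30.988) = 15822.5 J = 3782 cal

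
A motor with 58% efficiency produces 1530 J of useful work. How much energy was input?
W_in = W_out/η = 1530/0.58 = 2638 J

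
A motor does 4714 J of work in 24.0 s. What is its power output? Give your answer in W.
P = W/t = 4714.0/24.0 = 196.4 W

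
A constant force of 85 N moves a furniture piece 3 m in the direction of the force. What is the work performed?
W = F·d = (85)(3) = 255.0 J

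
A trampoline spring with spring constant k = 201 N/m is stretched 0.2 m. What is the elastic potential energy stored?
PE = ½kx² = ½(201)(0.2)² = 4.02 J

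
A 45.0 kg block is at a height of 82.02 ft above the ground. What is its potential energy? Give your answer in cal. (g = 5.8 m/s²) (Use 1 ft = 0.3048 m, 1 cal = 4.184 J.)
Convert to SI: m = 45.0 kg, h = 24.9997 m
PE = mgh = (45.0)(5.8)(24.9997) = 6524.92 J = 1559 cal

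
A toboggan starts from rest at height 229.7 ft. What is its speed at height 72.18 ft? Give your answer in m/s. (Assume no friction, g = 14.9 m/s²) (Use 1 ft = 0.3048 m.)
Convert to SI: h₁−h₂ = 48.0121 m
mgh₁ = mgh₂ + ½mv² ⇒ v = √(2g(h₁−h₂)) = √(2·14.9·48.0121) = 37.83 m/s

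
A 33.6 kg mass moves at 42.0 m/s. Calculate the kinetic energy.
KE = ½mv² = ½(33.6)(42.0)² = 29640 J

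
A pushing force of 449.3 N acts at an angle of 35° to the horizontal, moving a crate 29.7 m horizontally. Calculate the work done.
W = F·d·cosθ = (449.3)(29.7)cos(35°) = 10930 J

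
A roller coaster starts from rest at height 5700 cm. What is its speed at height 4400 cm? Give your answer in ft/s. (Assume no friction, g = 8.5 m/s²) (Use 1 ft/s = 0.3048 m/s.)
Convert to SI: h₁−h₂ = 13.0 m
mgh₁ = mgh₂ + ½mv² ⇒ v = √(2g(h₁−h₂)) = √(2·8.5·13.0) = 14.8661 m/s = 48.77 ft/s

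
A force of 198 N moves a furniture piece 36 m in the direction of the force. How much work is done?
W = F·d = (198)(36) = 7128 J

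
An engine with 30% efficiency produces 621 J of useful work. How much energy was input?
W_in = W_out/η = 621/0.3 = 2070 J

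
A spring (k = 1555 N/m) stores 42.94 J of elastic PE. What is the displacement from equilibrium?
x = √(2·PE/k) = √(2·42.94/1555) = 0.235 m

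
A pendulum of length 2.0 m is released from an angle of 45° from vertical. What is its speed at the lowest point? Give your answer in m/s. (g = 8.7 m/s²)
h = L(1 − cosθ) = 2.0(1 − cos45°) = 0.585786 m
v = √(2gh) = √(2·8.7·0.585786) = 3.193 m/s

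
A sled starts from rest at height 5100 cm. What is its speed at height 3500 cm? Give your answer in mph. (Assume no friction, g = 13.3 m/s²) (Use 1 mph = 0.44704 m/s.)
Convert to SI: h₁−h₂ = 16.0 m
mgh₁ = mgh₂ + ½mv² ⇒ v = √(2g(h₁−h₂)) = √(2·13.3·16.0) = 20.6301 m/s = 46.15 mph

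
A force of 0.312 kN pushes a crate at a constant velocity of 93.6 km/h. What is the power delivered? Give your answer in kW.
Convert to SI: F = 312.0 N, v = 26.0 m/s
P = Fv = (312.0)(26.0) = 8112.0 W = 8.112 kW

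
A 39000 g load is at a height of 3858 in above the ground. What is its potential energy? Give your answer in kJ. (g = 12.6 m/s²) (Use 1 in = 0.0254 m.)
Convert to SI: m = 39.0 kg, h = 97.9932 m
PE = mgh = (39.0)(12.6)(97.9932) = 48153.9 J = 48.15 kJ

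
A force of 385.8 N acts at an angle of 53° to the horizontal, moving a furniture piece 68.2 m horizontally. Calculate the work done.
W = F·d·cosθ = (385.8)(68.2)cos(53°) = 15830 J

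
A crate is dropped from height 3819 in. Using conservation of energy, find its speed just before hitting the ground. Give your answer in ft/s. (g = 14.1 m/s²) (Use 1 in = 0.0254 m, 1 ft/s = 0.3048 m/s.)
Convert to SI: h = 97.0026 m
mgh = ½mv² ⇒ v = √(2gh) = √(2·14.1·97.0026) = 52.3018 m/s = 171.6 ft/s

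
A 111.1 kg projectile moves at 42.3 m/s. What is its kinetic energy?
KE = ½mv² = ½(111.1)(42.3)² = 99400 J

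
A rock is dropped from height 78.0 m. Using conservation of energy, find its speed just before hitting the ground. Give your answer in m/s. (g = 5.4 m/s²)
mgh = ½mv² ⇒ v = √(2gh) = √(2·5.4·78.0) = 29.02 m/s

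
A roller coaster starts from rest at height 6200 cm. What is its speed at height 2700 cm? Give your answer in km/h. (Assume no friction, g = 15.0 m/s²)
Convert to SI: h₁−h₂ = 35.0 m
mgh₁ = mgh₂ + ½mv² ⇒ v = √(2g(h₁−h₂)) = √(2·15.0·35.0) = 32.4037 m/s = 116.7 km/h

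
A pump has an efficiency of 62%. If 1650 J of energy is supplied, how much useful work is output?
W_out = η·W_in = 0.62·1650 = 1023.0 J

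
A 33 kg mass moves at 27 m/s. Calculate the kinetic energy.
KE = ½mv² = ½(33)(27)² = 12028.5 J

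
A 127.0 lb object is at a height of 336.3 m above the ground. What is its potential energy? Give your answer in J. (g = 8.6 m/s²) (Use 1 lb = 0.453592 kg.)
Convert to SI: m = 57.6062 kg, h = 336.3 m
PE = mgh = (57.6062)(8.6)(336.3) = 166600 J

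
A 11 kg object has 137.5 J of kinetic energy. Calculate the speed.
v = √(2·KE/m) = √(2·137.5/11) = 5.0 m/s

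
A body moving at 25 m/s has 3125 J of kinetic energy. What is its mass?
m = 2·KE/v² = 2·3125/(25)² = 10.0 kg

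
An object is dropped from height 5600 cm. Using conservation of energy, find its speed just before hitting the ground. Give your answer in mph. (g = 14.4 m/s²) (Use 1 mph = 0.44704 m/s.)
Convert to SI: h = 56.0 m
mgh = ½mv² ⇒ v = √(2gh) = √(2·14.4·56.0) = 40.1597 m/s = 89.83 mph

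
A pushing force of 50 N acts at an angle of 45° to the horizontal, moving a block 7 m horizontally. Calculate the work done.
W = F·d·cosθ = (50)(7)cos(45°) = 247.5 J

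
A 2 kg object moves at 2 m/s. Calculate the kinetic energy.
KE = ½mv² = ½(2)(2)² = 4.0 J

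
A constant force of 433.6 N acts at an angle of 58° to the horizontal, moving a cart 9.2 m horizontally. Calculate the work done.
W = F·d·cosθ = (433.6)(9.2)cos(58°) = 2114 J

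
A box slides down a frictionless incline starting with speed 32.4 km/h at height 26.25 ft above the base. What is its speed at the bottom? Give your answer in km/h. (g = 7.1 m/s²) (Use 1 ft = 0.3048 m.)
Convert to SI: v₀ = 9.0 m/s, h = 8.001 m
½mv₀² + mgh = ½mv² ⇒ v = √(v₀² + 2gh) = √(9.0² + 2·7.1·8.001) = 13.9504 m/s = 50.22 km/h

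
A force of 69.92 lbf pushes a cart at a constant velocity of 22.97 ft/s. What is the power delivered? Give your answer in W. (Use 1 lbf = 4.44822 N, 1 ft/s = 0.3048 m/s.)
Convert to SI: F = 311.02 N, v = 7.00126 m/s
P = Fv = (311.02)(7.00126) = 2178 W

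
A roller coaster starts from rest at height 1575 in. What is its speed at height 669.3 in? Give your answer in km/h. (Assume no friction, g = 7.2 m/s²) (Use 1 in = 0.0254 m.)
Convert to SI: h₁−h₂ = 23.0048 m
mgh₁ = mgh₂ + ½mv² ⇒ v = √(2g(h₁−h₂)) = √(2·7.2·23.0048) = 18.2008 m/s = 65.52 km/h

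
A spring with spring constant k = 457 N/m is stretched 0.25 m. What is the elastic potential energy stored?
PE = ½kx² = ½(457)(0.25)² = 14.28 J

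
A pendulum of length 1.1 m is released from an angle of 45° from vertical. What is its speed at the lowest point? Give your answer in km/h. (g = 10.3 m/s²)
h = L(1 − cosθ) = 1.1(1 − cos45°) = 0.322183 m
v = √(2gh) = √(2·10.3·0.322183) = 2.57623 m/s = 9.274 km/h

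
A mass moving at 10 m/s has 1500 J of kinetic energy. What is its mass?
m = 2·KE/v² = 2·1500/(10)² = 30.0 kg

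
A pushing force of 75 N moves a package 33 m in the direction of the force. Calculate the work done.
W = F·d = (75)(33) = 2475 J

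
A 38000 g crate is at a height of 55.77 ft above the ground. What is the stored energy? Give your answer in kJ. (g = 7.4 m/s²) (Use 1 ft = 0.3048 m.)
Convert to SI: m = 38.0 kg, h = 16.9987 m
PE = mgh = (38.0)(7.4)(16.9987) = 4780.03 J = 4.78 kJ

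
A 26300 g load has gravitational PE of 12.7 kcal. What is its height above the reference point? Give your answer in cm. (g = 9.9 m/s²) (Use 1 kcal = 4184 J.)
Convert to SI: m = 26.3 kg, PE = 53136.8 J
h = PE/(mg) = 53136.8/(26.3·9.9) = 204.082 m = 20410 cm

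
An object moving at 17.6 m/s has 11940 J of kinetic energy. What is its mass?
m = 2·KE/v² = 2·11940/(17.6)² = 77.09 kg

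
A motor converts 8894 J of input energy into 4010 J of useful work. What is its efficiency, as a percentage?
η = W_out/W_in = 4010/8894 = 45.09%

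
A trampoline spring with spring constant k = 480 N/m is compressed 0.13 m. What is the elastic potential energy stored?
PE = ½kx² = ½(480)(0.13)² = 4.056 J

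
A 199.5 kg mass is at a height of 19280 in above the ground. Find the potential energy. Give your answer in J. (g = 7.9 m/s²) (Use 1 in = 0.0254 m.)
Convert to SI: m = 199.5 kg, h = 489.712 m
PE = mgh = (199.5)(7.9)(489.712) = 771800 J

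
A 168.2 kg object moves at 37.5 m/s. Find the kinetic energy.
KE = ½mv² = ½(168.2)(37.5)² = 118300 J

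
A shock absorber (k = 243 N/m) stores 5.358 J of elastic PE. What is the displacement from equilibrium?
x = √(2·PE/k) = √(2·5.358/243) = 0.21 m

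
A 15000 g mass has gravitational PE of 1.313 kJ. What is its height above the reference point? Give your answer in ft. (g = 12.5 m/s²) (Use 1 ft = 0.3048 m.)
Convert to SI: m = 15.0 kg, PE = 1313.0 J
h = PE/(mg) = 1313.0/(15.0·12.5) = 7.00267 m = 22.97 ft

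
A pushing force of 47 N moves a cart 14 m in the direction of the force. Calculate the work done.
W = F·d = (47)(14) = 658.0 J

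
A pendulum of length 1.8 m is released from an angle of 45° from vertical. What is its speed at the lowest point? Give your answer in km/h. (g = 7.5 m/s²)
h = L(1 − cosθ) = 1.8(1 − cos45°) = 0.527208 m
v = √(2gh) = √(2·7.5·0.527208) = 2.81214 m/s = 10.12 km/h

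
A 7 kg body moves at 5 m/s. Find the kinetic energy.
KE = ½mv² = ½(7)(5)² = 87.5 J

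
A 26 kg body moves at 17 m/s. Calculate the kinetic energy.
KE = ½mv² = ½(26)(17)² = 3757.0 J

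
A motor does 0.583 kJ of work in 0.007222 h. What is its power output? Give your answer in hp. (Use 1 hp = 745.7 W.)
Convert to SI: W = 583.0 J, t = 25.9992 s
P = W/t = 583.0/25.9992 = 22.4238 W = 0.03007 hp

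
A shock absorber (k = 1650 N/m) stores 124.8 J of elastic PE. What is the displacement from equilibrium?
x = √(2·PE/k) = √(2·124.8/1650) = 0.3889 m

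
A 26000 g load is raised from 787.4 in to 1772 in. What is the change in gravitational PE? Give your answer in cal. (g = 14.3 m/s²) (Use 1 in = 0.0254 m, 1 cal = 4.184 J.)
Convert to SI: m = 26.0 kg, Δh = 25.0088 m
ΔPE = mgΔh = (26.0)(14.3)(25.0088) = 9298.29 J = 2222 cal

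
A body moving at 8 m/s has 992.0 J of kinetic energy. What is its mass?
m = 2·KE/v² = 2·992.0/(8)² = 31.0 kg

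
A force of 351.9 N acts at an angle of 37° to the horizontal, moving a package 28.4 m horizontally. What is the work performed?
W = F·d·cosθ = (351.9)(28.4)cos(37°) = 7982 J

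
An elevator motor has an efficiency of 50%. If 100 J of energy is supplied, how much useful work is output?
W_out = η·W_in = 0.5·100 = 50.0 J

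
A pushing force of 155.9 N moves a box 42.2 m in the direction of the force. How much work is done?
W = F·d = (155.9)(42.2) = 6579 J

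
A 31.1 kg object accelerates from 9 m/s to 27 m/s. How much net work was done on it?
W = ΔKE = ½m(v₂² − v₁²) = ½(31.1)(27² − 9²) = 10076.4 J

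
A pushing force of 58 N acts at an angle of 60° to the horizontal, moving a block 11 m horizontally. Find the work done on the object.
W = F·d·cosθ = (58)(11)cos(60°) = 319.0 J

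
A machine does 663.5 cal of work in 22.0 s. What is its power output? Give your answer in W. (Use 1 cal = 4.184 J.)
Convert to SI: W = 2776.08 J, t = 22.0 s
P = W/t = 2776.08/22.0 = 126.2 W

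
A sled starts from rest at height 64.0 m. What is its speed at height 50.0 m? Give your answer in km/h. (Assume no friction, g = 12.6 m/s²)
mgh₁ = mgh₂ + ½mv² ⇒ v = √(2g(h₁−h₂)) = √(2·12.6·14.0) = 18.783 m/s = 67.62 km/h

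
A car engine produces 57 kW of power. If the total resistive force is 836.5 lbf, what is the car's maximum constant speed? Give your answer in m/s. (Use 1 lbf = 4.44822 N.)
Convert to SI: F = 3720.94 N
P = Fv ⇒ v = P/F = 57000 W/3720.94 N = 15.32 m/s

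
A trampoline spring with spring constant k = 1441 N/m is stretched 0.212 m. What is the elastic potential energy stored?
PE = ½kx² = ½(1441)(0.212)² = 32.38 J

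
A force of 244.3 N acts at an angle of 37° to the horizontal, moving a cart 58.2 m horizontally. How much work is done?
W = F·d·cosθ = (244.3)(58.2)cos(37°) = 11360 J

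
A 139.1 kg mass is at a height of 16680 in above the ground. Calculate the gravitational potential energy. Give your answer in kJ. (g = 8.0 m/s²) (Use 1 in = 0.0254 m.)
Convert to SI: m = 139.1 kg, h = 423.672 m
PE = mgh = (139.1)(8.0)(423.672) = 471462 J = 471.5 kJ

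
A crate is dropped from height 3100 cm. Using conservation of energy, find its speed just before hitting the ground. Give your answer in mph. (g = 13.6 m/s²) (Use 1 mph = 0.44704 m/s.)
Convert to SI: h = 31.0 m
mgh = ½mv² ⇒ v = √(2gh) = √(2·13.6·31.0) = 29.0379 m/s = 64.96 mph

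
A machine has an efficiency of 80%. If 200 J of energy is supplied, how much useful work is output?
W_out = η·W_in = 0.8·200 = 160.0 J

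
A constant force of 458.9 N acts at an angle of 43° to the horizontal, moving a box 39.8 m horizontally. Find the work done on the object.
W = F·d·cosθ = (458.9)(39.8)cos(43°) = 13360 J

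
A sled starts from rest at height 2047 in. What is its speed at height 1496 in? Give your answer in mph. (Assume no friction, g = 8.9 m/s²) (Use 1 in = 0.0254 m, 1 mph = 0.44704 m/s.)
Convert to SI: h₁−h₂ = 13.9954 m
mgh₁ = mgh₂ + ½mv² ⇒ v = √(2g(h₁−h₂)) = √(2·8.9·13.9954) = 15.7835 m/s = 35.31 mph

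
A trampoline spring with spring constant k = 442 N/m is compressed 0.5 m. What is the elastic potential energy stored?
PE = ½kx² = ½(442)(0.5)² = 55.25 J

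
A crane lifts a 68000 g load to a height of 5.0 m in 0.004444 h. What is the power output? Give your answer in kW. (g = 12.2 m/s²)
Convert to SI: m = 68.0 kg, h = 5.0 m, t = 15.9984 s
P = mgh/t = (68.0)(12.2)(5.0)/15.9984 = 259.276 W = 0.2593 kW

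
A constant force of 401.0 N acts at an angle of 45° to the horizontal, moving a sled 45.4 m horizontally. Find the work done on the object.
W = F·d·cosθ = (401.0)(45.4)cos(45°) = 12870 J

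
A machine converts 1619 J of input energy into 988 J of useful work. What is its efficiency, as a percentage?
η = W_out/W_in = 988/1619 = 61.03%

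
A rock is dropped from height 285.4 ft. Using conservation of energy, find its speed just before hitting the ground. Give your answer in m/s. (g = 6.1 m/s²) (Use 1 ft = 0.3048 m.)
Convert to SI: h = 86.9899 m
mgh = ½mv² ⇒ v = √(2gh) = √(2·6.1·86.9899) = 32.58 m/s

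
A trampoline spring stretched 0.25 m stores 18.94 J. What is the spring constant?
k = 2·PE/x² = 2·18.94/(0.25)² = 606.1 N/m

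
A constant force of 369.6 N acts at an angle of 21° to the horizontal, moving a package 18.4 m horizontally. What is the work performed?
W = F·d·cosθ = (369.6)(18.4)cos(21°) = 6349 J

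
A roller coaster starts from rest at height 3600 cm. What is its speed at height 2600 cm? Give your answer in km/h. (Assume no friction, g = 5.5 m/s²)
Convert to SI: h₁−h₂ = 10.0 m
mgh₁ = mgh₂ + ½mv² ⇒ v = √(2g(h₁−h₂)) = √(2·5.5·10.0) = 10.4881 m/s = 37.76 km/h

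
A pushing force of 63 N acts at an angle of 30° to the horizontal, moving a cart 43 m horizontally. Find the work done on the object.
W = F·d·cosθ = (63)(43)cos(30°) = 2346 J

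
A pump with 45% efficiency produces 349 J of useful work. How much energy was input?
W_in = W_out/η = 349/0.45 = 775.6 J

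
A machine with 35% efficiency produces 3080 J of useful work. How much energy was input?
W_in = W_out/η = 3080/0.35 = 8800 J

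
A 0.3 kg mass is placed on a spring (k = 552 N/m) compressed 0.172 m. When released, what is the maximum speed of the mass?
½kx² = ½mv² ⇒ v = x√(k/m) = (0.172)√(552/0.3) = 7.378 m/s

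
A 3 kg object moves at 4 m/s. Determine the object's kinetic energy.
KE = ½mv² = ½(3)(4)² = 24.0 J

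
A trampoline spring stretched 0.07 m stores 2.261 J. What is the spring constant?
k = 2·PE/x² = 2·2.261/(0.07)² = 922.9 N/m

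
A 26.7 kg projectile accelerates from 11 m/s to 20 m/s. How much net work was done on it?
W = ΔKE = ½m(v₂² − v₁²) = ½(26.7)(20² − 11²) = 3724.65 J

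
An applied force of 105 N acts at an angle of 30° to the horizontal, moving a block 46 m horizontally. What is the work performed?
W = F·d·cosθ = (105)(46)cos(30°) = 4183 J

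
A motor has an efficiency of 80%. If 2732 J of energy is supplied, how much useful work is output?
W_out = η·W_in = 0.8·2732 = 2185.6 J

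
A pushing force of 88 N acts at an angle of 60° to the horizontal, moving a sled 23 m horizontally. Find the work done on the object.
W = F·d·cosθ = (88)(23)cos(60°) = 1012 J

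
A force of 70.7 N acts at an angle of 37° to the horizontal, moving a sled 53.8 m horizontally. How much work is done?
W = F·d·cosθ = (70.7)(53.8)cos(37°) = 3038 J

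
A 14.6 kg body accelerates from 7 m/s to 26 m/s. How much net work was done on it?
W = ΔKE = ½m(v₂² − v₁²) = ½(14.6)(26² − 7²) = 4577.1 J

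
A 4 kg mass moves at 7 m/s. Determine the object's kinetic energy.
KE = ½mv² = ½(4)(7)² = 98.0 J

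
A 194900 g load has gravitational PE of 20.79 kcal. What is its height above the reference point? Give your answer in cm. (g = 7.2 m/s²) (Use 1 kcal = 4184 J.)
Convert to SI: m = 194.9 kg, PE = 86985.4 J
h = PE/(mg) = 86985.4/(194.9·7.2) = 61.9872 m = 6199 cm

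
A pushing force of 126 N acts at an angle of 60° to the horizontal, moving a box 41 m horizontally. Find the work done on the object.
W = F·d·cosθ = (126)(41)cos(60°) = 2583 J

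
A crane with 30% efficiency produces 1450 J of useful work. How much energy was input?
W_in = W_out/η = 1450/0.3 = 4833 J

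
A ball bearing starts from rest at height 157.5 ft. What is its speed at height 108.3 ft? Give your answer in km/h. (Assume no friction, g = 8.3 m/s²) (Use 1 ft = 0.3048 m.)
Convert to SI: h₁−h₂ = 14.9962 m
mgh₁ = mgh₂ + ½mv² ⇒ v = √(2g(h₁−h₂)) = √(2·8.3·14.9962) = 15.7777 m/s = 56.8 km/h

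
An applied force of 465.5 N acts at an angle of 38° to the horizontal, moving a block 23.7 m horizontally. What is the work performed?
W = F·d·cosθ = (465.5)(23.7)cos(38°) = 8694 J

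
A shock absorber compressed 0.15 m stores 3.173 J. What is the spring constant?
k = 2·PE/x² = 2·3.173/(0.15)² = 282.0 N/m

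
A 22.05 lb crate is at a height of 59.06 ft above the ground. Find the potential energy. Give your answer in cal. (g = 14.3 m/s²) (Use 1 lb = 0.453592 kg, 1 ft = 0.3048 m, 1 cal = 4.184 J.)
Convert to SI: m = 10.0017 kg, h = 18.0015 m
PE = mgh = (10.0017)(14.3)(18.0015) = 2574.65 J = 615.4 cal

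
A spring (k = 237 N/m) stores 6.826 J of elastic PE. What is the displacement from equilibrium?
x = √(2·PE/k) = √(2·6.826/237) = 0.24 m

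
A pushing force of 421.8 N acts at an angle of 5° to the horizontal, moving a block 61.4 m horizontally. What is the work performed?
W = F·d·cosθ = (421.8)(61.4)cos(5°) = 25800 J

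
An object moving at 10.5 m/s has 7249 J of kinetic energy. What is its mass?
m = 2·KE/v² = 2·7249/(10.5)² = 131.5 kg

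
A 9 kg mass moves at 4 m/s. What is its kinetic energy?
KE = ½mv² = ½(9)(4)² = 72.0 J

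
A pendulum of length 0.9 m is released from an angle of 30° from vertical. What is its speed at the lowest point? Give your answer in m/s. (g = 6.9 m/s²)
h = L(1 − cosθ) = 0.9(1 − cos30°) = 0.120577 m
v = √(2gh) = √(2·6.9·0.120577) = 1.29 m/s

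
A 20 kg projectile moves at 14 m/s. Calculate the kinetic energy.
KE = ½mv² = ½(20)(14)² = 1960.0 J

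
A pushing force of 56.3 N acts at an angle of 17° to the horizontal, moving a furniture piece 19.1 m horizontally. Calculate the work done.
W = F·d·cosθ = (56.3)(19.1)cos(17°) = 1028 J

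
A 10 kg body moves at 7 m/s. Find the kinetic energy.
KE = ½mv² = ½(10)(7)² = 245.0 J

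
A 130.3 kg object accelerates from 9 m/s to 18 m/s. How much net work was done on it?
W = ΔKE = ½m(v₂² − v₁²) = ½(130.3)(18² − 9²) = 15831.45 J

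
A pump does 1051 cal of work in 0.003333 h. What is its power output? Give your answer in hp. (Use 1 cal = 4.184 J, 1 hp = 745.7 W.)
Convert to SI: W = 4397.38 J, t = 11.9988 s
P = W/t = 4397.38/11.9988 = 366.485 W = 0.4915 hp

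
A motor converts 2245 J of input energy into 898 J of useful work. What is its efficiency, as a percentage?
η = W_out/W_in = 898/2245 = 40.0%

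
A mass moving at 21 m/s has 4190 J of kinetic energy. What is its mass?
m = 2·KE/v² = 2·4190/(21)² = 19.0 kg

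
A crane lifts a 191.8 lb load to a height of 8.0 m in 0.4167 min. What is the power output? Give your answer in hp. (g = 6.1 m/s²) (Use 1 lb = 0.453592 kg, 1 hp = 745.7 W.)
Convert to SI: m = 86.9989 kg, h = 8.0 m, t = 25.002 s
P = mgh/t = (86.9989)(6.1)(8.0)/25.002 = 169.808 W = 0.2277 hp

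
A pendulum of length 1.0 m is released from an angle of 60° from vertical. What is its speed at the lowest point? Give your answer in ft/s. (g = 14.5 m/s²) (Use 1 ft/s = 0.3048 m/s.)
h = L(1 − cosθ) = 1.0(1 − cos60°) = 0.5 m
v = √(2gh) = √(2·14.5·0.5) = 3.80789 m/s = 12.49 ft/s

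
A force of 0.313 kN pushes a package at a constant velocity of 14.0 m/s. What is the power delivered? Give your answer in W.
Convert to SI: F = 313.0 N, v = 14.0 m/s
P = Fv = (313.0)(14.0) = 4382 W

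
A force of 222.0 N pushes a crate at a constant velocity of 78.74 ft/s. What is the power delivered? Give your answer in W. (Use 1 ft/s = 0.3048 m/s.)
Convert to SI: F = 222.0 N, v = 24.0 m/s
P = Fv = (222.0)(24.0) = 5328 W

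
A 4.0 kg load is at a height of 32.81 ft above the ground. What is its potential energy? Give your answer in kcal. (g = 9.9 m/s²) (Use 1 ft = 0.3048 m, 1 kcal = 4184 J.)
Convert to SI: m = 4.0 kg, h = 10.0005 m
PE = mgh = (4.0)(9.9)(10.0005) = 396.019 J = 0.09465 kcal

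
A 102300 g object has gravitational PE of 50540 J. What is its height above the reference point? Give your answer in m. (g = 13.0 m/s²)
Convert to SI: m = 102.3 kg, PE = 50540.0 J
h = PE/(mg) = 50540.0/(102.3·13.0) = 38.0 m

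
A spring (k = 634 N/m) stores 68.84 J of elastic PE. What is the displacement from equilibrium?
x = √(2·PE/k) = √(2·68.84/634) = 0.466 m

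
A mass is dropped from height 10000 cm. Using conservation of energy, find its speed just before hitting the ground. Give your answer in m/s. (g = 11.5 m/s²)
Convert to SI: h = 100.0 m
mgh = ½mv² ⇒ v = √(2gh) = √(2·11.5·100.0) = 47.96 m/s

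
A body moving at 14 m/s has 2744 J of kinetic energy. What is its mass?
m = 2·KE/v² = 2·2744/(14)² = 28.0 kg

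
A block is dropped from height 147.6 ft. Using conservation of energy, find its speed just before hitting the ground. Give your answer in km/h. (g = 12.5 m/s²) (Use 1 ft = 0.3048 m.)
Convert to SI: h = 44.9885 m
mgh = ½mv² ⇒ v = √(2gh) = √(2·12.5·44.9885) = 33.5367 m/s = 120.7 km/h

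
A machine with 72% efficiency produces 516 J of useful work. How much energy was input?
W_in = W_out/η = 516/0.72 = 716.7 J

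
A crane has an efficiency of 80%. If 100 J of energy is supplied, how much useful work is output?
W_out = η·W_in = 0.8·100 = 80.0 J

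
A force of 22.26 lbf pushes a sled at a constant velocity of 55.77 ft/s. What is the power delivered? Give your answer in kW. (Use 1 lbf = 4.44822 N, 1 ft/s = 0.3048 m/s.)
Convert to SI: F = 99.0174 N, v = 16.9987 m/s
P = Fv = (99.0174)(16.9987) = 1683.17 W = 1.683 kW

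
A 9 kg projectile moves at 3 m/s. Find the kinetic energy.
KE = ½mv² = ½(9)(3)² = 40.5 J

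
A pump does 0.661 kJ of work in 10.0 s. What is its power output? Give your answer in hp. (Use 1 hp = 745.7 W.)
Convert to SI: W = 661.0 J, t = 10.0 s
P = W/t = 661.0/10.0 = 66.1 W = 0.08864 hp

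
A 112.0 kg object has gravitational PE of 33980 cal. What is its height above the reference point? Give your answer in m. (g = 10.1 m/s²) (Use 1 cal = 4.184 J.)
Convert to SI: m = 112.0 kg, PE = 142172 J
h = PE/(mg) = 142172/(112.0·10.1) = 125.7 m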